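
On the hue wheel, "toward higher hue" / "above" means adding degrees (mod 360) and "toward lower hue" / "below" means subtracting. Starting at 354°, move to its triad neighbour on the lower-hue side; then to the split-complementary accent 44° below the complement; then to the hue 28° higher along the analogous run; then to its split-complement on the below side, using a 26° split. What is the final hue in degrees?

192°

triadic ↓ −120°: 354 − 120 = 234°
split-comp 44° ↓ +136°: 234 + 136 = 370 → 370 − 360 = 10°
analog 28° ↑ +28°: 10 + 28 = 38°
split-comp 26° ↓ +154°: 38 + 154 = 192°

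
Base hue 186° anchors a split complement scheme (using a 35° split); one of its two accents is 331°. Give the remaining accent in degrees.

41°

Split-complementary hues sit 35° either side of the complement.
Complement of the base 186°: 186 + 180 = 366 → 366 − 360 = 6°
The given accent 331° is 35° one side of 6°; the other accent sits 35° the other side: 6 + 35 = 41°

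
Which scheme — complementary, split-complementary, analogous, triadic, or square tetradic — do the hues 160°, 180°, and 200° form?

analogous

Sort the hues: 160°, 180°, 200°.
Successive gaps around the wheel: 20°, 20°, 320°.
A run of hues at equal small steps (20°) with one large closing gap is an analogous group.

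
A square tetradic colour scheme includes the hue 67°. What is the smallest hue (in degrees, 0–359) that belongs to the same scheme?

A square tetradic scheme places four hues every 90°.
The full set through 67° is {67°, 157°, 247°, 337°}.

67°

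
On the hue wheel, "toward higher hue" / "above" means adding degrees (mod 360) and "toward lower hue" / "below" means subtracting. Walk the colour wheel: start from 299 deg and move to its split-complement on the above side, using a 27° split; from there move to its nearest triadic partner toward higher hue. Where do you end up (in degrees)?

split-comp 27° ↑ +207°: 299 + 207 = 506 → 506 − 360 = 146°
triadic ↑ +120°: 146 + 120 = 266°

266°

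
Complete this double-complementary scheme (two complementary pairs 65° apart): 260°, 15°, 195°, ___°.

80°

A rectangular tetradic uses two complementary pairs 65° apart: offsets 0°, 65°, 180°, 245°.
Among {15°, 195°, 260°}, 195° and 15° are a 180° pair.
The remaining hue 260° needs its own complement: 260 + 180 = 440 → 440 − 360 = 80°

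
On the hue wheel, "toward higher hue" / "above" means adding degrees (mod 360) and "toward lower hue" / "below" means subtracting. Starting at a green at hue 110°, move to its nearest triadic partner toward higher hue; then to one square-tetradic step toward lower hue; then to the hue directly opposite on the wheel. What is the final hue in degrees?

+120° (triadic ↑): 110 + 120 = 230°
−90° (square ↓): 230 − 90 = 140°
+180° (complement): 140 + 180 = 320°

320°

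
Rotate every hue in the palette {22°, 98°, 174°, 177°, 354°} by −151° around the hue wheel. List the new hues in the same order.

231°, 307°, 23°, 26°, 203°

22 − 151 = -129 → -129 + 360 = 231°
98 − 151 = -53 → -53 + 360 = 307°
174 − 151 = 23°
177 − 151 = 26°
354 − 151 = 203°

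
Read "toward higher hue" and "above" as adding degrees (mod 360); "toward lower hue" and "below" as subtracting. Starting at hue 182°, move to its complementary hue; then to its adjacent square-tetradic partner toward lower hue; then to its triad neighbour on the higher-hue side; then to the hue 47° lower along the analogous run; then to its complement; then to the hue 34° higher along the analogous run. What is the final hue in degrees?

+180° (complement): 182 + 180 = 362 → 362 − 360 = 2°
−90° (square ↓): 2 − 90 = -88 → -88 + 360 = 272°
+120° (triadic ↑): 272 + 120 = 392 → 392 − 360 = 32°
−47° (analog 47° ↓): 32 − 47 = -15 → -15 + 360 = 345°
+180° (complement): 345 + 180 = 525 → 525 − 360 = 165°
+34° (analog 34° ↑): 165 + 34 = 199°

199°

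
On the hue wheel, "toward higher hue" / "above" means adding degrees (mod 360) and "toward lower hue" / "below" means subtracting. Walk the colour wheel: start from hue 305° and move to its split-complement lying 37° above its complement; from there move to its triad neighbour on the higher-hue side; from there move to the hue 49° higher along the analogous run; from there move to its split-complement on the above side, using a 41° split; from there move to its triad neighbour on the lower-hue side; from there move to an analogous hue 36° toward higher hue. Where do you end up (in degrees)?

305 + 217 = 522 → 522 − 360 = 162°   (split-comp 37° ↑)
162 + 120 = 282°   (triadic ↑)
282 + 49 = 331°   (analog 49° ↑)
331 + 221 = 552 → 552 − 360 = 192°   (split-comp 41° ↑)
192 − 120 = 72°   (triadic ↓)
72 + 36 = 108°   (analog 36° ↑)

108°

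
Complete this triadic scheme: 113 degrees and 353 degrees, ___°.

233°

A triad places three hues 120° apart.
The full set through 113° is {113°, 233°, 353°}.
Given {113°, 353°}, the missing hue is 233°.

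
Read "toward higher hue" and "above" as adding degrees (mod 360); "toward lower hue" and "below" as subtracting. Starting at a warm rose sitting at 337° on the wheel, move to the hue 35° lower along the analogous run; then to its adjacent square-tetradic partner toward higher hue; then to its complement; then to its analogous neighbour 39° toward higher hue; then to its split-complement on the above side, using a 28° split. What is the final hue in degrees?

analog 35° ↓ −35°: 337 − 35 = 302°
square ↑ +90°: 302 + 90 = 392 → 392 − 360 = 32°
complement +180°: 32 + 180 = 212°
analog 39° ↑ +39°: 212 + 39 = 251°
split-comp 28° ↑ +208°: 251 + 208 = 459 → 459 − 360 = 99°

99°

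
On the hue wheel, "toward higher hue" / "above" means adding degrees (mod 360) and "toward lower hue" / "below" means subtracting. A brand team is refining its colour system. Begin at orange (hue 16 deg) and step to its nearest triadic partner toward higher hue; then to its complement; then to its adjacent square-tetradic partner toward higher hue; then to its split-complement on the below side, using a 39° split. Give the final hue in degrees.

16 + 120 = 136°   (triadic ↑)
136 + 180 = 316°   (complement)
316 + 90 = 406 → 406 − 360 = 46°   (square ↑)
46 + 141 = 187°   (split-comp 39° ↓)

187°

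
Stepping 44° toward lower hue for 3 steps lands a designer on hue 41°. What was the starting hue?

173°

3 steps of 44° (toward lower hue) give a net shift of −132°.
Start = end − shift: 41 + 132 = 173°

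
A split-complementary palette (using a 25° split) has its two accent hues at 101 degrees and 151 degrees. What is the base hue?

306°

The accents sit 25° either side of the complement, so the complement is their short-arc midpoint on the wheel.
Short-arc midpoint of 101° and 151°: 126°.
Base is 180° from the complement: 126 − 180 = -54 → -54 + 360 = 306°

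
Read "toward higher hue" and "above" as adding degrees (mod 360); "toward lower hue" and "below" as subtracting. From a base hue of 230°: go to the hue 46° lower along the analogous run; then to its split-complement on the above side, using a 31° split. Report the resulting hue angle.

35°

analog 46° ↓ −46°: 230 − 46 = 184°
split-comp 31° ↑ +211°: 184 + 211 = 395 → 395 − 360 = 35°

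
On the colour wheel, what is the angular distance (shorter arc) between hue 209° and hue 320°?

|209 − 320| = 111.
111 ≤ 180, so the shorter arc is 111°.

111°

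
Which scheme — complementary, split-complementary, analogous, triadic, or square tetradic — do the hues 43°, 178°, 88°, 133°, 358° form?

analogous

Sort the hues: 43°, 88°, 133°, 178°, 358°.
Successive gaps around the wheel: 45°, 45°, 45°, 180°, 45°.
A run of hues at equal small steps (45°) with one large closing gap is an analogous group.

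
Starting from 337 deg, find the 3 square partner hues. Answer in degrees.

A square tetradic scheme places four hues every 90°.
337 + 90 = 427 → 427 − 360 = 67°
337 + 180 = 517 → 517 − 360 = 157°
337 + 270 = 607 → 607 − 360 = 247°

67°, 157°, 247°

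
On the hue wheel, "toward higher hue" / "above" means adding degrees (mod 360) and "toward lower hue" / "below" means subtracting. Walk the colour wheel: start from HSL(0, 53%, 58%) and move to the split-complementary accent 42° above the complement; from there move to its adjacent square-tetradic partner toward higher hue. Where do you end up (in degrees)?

0 + 222 = 222°   (split-comp 42° ↑)
222 + 90 = 312°   (square ↑)

312°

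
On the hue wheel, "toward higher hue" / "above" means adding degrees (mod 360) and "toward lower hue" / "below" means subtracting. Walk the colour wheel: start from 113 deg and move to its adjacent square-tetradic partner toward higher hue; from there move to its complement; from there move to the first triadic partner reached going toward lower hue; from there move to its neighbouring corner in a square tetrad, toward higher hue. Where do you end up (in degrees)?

+90° (square ↑): 113 + 90 = 203°
+180° (complement): 203 + 180 = 383 → 383 − 360 = 23°
−120° (triadic ↓): 23 − 120 = -97 → -97 + 360 = 263°
+90° (square ↑): 263 + 90 = 353°

353°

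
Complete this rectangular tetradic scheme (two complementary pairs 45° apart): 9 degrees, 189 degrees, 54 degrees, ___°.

234°

A rectangular tetradic uses two complementary pairs 45° apart: offsets 0°, 45°, 180°, 225°.
Among {9°, 54°, 189°}, 9° and 189° are a 180° pair.
The remaining hue 54° needs its own complement: 54 + 180 = 234°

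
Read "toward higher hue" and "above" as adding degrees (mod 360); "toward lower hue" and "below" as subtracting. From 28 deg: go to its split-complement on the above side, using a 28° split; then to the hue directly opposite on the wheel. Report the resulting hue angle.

56°

28 + 208 = 236°   (split-comp 28° ↑)
236 + 180 = 416 → 416 − 360 = 56°   (complement)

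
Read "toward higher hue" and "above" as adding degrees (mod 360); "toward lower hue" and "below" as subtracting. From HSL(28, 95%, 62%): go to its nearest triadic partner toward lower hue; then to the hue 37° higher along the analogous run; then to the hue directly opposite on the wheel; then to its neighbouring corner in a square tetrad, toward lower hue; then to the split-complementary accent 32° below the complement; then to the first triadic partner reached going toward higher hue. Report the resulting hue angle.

triadic ↓ −120°: 28 − 120 = -92 → -92 + 360 = 268°
analog 37° ↑ +37°: 268 + 37 = 305°
complement +180°: 305 + 180 = 485 → 485 − 360 = 125°
square ↓ −90°: 125 − 90 = 35°
split-comp 32° ↓ +148°: 35 + 148 = 183°
triadic ↑ +120°: 183 + 120 = 303°

303°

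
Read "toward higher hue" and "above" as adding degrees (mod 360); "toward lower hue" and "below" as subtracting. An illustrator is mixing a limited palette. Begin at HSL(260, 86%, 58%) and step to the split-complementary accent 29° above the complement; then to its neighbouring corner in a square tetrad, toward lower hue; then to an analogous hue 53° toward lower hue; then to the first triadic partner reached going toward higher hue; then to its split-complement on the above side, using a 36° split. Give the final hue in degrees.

302°

260 + 209 = 469 → 469 − 360 = 109°   (split-comp 29° ↑)
109 − 90 = 19°   (square ↓)
19 − 53 = -34 → -34 + 360 = 326°   (analog 53° ↓)
326 + 120 = 446 → 446 − 360 = 86°   (triadic ↑)
86 + 216 = 302°   (split-comp 36° ↑)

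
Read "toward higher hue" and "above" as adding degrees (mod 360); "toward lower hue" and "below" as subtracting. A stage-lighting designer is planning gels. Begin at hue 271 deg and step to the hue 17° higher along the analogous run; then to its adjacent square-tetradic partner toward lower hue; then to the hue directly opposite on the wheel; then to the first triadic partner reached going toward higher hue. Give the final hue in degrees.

138°

analog 17° ↑ +17°: 271 + 17 = 288°
square ↓ −90°: 288 − 90 = 198°
complement +180°: 198 + 180 = 378 → 378 − 360 = 18°
triadic ↑ +120°: 18 + 120 = 138°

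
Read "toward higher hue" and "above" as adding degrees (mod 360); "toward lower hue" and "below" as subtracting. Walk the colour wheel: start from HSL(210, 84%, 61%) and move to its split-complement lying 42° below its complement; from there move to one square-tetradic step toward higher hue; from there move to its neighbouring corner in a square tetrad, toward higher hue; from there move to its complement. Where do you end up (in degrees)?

split-comp 42° ↓ +138°: 210 + 138 = 348°
square ↑ +90°: 348 + 90 = 438 → 438 − 360 = 78°
square ↑ +90°: 78 + 90 = 168°
complement +180°: 168 + 180 = 348°

348°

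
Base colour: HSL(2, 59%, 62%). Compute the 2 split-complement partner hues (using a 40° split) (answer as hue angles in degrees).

Split-complementary hues sit 40° either side of the complement.
Complement of 2 degrees: 2 + 180 = 182°
182 − 40 = 142°
182 + 40 = 222°

142° and 222°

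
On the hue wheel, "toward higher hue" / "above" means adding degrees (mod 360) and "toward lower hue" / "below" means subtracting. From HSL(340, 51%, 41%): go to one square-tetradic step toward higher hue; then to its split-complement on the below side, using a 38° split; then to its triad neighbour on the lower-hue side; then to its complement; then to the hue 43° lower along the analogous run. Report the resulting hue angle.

229°

+90° (square ↑): 340 + 90 = 430 → 430 − 360 = 70°
+142° (split-comp 38° ↓): 70 + 142 = 212°
−120° (triadic ↓): 212 − 120 = 92°
+180° (complement): 92 + 180 = 272°
−43° (analog 43° ↓): 272 − 43 = 229°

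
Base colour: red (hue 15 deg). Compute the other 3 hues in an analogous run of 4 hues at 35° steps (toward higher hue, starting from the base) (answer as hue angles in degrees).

50°, 85°, 120°

Analogous hues sit every 35° along the wheel.
15 + 35 = 50°
15 + 70 = 85°
15 + 105 = 120°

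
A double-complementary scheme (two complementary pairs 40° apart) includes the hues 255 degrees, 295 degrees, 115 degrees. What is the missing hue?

A rectangular tetradic uses two complementary pairs 40° apart: offsets 0°, 40°, 180°, 220°.
Among {115°, 255°, 295°}, 115° and 295° are a 180° pair.
The remaining hue 255° needs its own complement: 255 + 180 = 435 → 435 − 360 = 75°

75°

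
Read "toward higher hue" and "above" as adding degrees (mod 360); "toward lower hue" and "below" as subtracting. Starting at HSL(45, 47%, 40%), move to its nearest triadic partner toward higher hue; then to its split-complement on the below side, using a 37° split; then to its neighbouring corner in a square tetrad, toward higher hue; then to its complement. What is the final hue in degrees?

triadic ↑ +120°: 45 + 120 = 165°
split-comp 37° ↓ +143°: 165 + 143 = 308°
square ↑ +90°: 308 + 90 = 398 → 398 − 360 = 38°
complement +180°: 38 + 180 = 218°

218°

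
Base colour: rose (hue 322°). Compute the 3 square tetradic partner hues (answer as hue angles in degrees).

322 + 90 = 412 → 412 − 360 = 52°
322 + 180 = 502 → 502 − 360 = 142°
322 + 270 = 592 → 592 − 360 = 232°

52°, 142°, 232°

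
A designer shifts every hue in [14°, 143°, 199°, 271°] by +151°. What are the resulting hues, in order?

14 + 151 = 165°
143 + 151 = 294°
199 + 151 = 350°
271 + 151 = 422 → 422 − 360 = 62°

165°, 294°, 350°, 62°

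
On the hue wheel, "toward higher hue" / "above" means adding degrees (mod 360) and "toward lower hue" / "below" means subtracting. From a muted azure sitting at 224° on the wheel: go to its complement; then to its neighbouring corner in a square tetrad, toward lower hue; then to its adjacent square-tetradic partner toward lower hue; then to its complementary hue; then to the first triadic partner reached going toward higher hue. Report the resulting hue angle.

164°

224 + 180 = 404 → 404 − 360 = 44°   (complement)
44 − 90 = -46 → -46 + 360 = 314°   (square ↓)
314 − 90 = 224°   (square ↓)
224 + 180 = 404 → 404 − 360 = 44°   (complement)
44 + 120 = 164°   (triadic ↑)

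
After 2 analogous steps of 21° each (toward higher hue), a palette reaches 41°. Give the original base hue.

359°

2 steps of 21° (toward higher hue) give a net shift of +42°.
Start = end − shift: 41 − 42 = -1 → -1 + 360 = 359°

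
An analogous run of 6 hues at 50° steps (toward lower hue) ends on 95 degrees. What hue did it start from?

345°

5 steps of 50° (toward lower hue) give a net shift of −250°.
Start = end − shift: 95 + 250 = 345°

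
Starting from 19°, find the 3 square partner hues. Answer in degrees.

A square tetradic scheme places four hues every 90°.
19 + 90 = 109°
19 + 180 = 199°
19 + 270 = 289°

109°, 199° and 289°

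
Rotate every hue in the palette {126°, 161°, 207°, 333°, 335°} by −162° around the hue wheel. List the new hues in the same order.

126 − 162 = -36 → -36 + 360 = 324°
161 − 162 = -1 → -1 + 360 = 359°
207 − 162 = 45°
333 − 162 = 171°
335 − 162 = 173°

324°, 359°, 45°, 171°, 173°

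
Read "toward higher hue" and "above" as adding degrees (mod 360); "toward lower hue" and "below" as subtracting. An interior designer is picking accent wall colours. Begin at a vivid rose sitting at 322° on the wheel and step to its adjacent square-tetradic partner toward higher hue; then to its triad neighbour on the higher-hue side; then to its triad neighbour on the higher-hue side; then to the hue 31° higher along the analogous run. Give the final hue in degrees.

323°

322 + 90 = 412 → 412 − 360 = 52°   (square ↑)
52 + 120 = 172°   (triadic ↑)
172 + 120 = 292°   (triadic ↑)
292 + 31 = 323°   (analog 31° ↑)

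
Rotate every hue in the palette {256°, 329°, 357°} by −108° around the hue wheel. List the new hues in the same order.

148°, 221°, 249°

256 − 108 = 148°
329 − 108 = 221°
357 − 108 = 249°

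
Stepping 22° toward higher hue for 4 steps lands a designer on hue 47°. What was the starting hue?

4 steps of 22° (toward higher hue) give a net shift of +88°.
Start = end − shift: 47 − 88 = -41 → -41 + 360 = 319°

319°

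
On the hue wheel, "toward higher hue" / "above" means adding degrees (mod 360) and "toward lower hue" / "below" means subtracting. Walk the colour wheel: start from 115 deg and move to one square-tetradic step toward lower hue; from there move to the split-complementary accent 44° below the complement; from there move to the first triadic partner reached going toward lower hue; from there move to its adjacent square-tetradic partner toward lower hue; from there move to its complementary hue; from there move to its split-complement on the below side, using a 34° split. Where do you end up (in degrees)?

277°

square ↓ −90°: 115 − 90 = 25°
split-comp 44° ↓ +136°: 25 + 136 = 161°
triadic ↓ −120°: 161 − 120 = 41°
square ↓ −90°: 41 − 90 = -49 → -49 + 360 = 311°
complement +180°: 311 + 180 = 491 → 491 − 360 = 131°
split-comp 34° ↓ +146°: 131 + 146 = 277°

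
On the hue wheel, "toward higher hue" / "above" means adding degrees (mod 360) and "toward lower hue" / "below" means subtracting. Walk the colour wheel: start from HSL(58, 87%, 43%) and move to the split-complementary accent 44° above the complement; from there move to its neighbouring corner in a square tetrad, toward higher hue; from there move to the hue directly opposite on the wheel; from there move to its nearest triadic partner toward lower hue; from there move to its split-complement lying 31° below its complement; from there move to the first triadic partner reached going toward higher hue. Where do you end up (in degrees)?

341°

58 + 224 = 282°   (split-comp 44° ↑)
282 + 90 = 372 → 372 − 360 = 12°   (square ↑)
12 + 180 = 192°   (complement)
192 − 120 = 72°   (triadic ↓)
72 + 149 = 221°   (split-comp 31° ↓)
221 + 120 = 341°   (triadic ↑)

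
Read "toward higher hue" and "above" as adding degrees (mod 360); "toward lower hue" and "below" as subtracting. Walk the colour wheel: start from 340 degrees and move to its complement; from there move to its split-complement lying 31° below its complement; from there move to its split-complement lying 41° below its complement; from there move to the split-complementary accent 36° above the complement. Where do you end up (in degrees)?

304°

complement +180°: 340 + 180 = 520 → 520 − 360 = 160°
split-comp 31° ↓ +149°: 160 + 149 = 309°
split-comp 41° ↓ +139°: 309 + 139 = 448 → 448 − 360 = 88°
split-comp 36° ↑ +216°: 88 + 216 = 304°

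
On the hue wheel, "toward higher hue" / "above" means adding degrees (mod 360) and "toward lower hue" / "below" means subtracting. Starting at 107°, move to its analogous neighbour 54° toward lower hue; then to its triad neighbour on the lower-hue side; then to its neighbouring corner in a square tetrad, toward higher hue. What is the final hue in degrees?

23°

−54° (analog 54° ↓): 107 − 54 = 53°
−120° (triadic ↓): 53 − 120 = -67 → -67 + 360 = 293°
+90° (square ↑): 293 + 90 = 383 → 383 − 360 = 23°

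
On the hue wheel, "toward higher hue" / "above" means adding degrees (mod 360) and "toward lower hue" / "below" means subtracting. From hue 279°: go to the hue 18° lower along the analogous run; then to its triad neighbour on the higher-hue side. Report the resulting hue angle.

−18° (analog 18° ↓): 279 − 18 = 261°
+120° (triadic ↑): 261 + 120 = 381 → 381 − 360 = 21°

21°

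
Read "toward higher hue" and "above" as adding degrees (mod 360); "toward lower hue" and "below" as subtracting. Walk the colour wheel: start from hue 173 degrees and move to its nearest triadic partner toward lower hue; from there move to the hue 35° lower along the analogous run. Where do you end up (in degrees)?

−120° (triadic ↓): 173 − 120 = 53°
−35° (analog 35° ↓): 53 − 35 = 18°

18°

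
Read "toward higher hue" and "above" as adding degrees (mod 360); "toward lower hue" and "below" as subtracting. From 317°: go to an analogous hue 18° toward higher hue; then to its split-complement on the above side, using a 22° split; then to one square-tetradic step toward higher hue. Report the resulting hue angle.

317 + 18 = 335°   (analog 18° ↑)
335 + 202 = 537 → 537 − 360 = 177°   (split-comp 22° ↑)
177 + 90 = 267°   (square ↑)

267°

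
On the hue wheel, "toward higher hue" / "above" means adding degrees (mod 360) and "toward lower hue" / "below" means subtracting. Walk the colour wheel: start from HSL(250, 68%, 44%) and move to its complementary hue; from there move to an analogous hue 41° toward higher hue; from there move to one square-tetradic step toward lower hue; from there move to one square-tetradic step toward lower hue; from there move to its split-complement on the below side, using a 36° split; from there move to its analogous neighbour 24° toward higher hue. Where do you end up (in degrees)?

99°

250 + 180 = 430 → 430 − 360 = 70°   (complement)
70 + 41 = 111°   (analog 41° ↑)
111 − 90 = 21°   (square ↓)
21 − 90 = -69 → -69 + 360 = 291°   (square ↓)
291 + 144 = 435 → 435 − 360 = 75°   (split-comp 36° ↓)
75 + 24 = 99°   (analog 24° ↑)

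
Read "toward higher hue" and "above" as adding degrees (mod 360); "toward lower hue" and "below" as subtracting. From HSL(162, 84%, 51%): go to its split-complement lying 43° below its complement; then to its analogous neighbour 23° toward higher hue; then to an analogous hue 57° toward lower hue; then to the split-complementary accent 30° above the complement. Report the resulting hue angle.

split-comp 43° ↓ +137°: 162 + 137 = 299°
analog 23° ↑ +23°: 299 + 23 = 322°
analog 57° ↓ −57°: 322 − 57 = 265°
split-comp 30° ↑ +210°: 265 + 210 = 475 → 475 − 360 = 115°

115°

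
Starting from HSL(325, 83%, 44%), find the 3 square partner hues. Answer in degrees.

55°, 145° and 235°

A square tetradic scheme places four hues every 90°.
325 + 90 = 415 → 415 − 360 = 55°
325 + 180 = 505 → 505 − 360 = 145°
325 + 270 = 595 → 595 − 360 = 235°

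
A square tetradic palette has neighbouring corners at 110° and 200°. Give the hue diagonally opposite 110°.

A square tetradic scheme places four hues 90° apart; opposite corners are 180° apart.
110 + 180 = 290°

290°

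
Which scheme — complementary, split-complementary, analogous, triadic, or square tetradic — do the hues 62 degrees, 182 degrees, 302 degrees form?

triadic

Sort the hues: 62°, 182°, 302°.
Successive gaps around the wheel: 120°, 120°, 120°.
Three hues equally spaced 120° apart form a triad.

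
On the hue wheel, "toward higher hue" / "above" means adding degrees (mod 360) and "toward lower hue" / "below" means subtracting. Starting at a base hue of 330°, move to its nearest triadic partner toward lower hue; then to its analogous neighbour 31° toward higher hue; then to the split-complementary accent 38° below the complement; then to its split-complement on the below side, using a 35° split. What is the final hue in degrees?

168°

−120° (triadic ↓): 330 − 120 = 210°
+31° (analog 31° ↑): 210 + 31 = 241°
+142° (split-comp 38° ↓): 241 + 142 = 383 → 383 − 360 = 23°
+145° (split-comp 35° ↓): 23 + 145 = 168°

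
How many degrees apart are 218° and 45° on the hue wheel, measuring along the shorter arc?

173°

|218 − 45| = 173.
173 ≤ 180, so the shorter arc is 173°.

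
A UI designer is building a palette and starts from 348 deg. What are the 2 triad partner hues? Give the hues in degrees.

A triad places three hues 120° apart.
348 + 120 = 468 → 468 − 360 = 108°
348 + 240 = 588 → 588 − 360 = 228°

108° and 228°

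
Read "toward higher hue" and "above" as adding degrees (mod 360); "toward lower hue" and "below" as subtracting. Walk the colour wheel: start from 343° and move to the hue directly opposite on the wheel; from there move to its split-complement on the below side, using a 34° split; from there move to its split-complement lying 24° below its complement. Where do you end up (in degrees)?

complement +180°: 343 + 180 = 523 → 523 − 360 = 163°
split-comp 34° ↓ +146°: 163 + 146 = 309°
split-comp 24° ↓ +156°: 309 + 156 = 465 → 465 − 360 = 105°

105°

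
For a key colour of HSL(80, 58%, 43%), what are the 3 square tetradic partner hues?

A square tetradic scheme places four hues every 90°.
80 + 90 = 170°
80 + 180 = 260°
80 + 270 = 350°

170°, 260°, 350°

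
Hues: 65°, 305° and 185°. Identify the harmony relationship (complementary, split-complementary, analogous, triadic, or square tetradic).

triadic

Sort the hues: 65°, 185°, 305°.
Successive gaps around the wheel: 120°, 120°, 120°.
Three hues equally spaced 120° apart form a triad.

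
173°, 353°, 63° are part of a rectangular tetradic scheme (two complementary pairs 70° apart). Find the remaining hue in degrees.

243°

A rectangular tetradic uses two complementary pairs 70° apart: offsets 0°, 70°, 180°, 250°.
Among {63°, 173°, 353°}, 353° and 173° are a 180° pair.
The remaining hue 63° needs its own complement: 63 + 180 = 243°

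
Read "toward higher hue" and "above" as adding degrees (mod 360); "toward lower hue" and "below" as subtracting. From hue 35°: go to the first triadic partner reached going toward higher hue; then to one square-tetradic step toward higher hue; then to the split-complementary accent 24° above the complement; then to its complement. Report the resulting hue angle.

35 + 120 = 155°   (triadic ↑)
155 + 90 = 245°   (square ↑)
245 + 204 = 449 → 449 − 360 = 89°   (split-comp 24° ↑)
89 + 180 = 269°   (complement)

269°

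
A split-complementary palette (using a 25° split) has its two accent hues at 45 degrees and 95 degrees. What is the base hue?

The accents sit 25° either side of the complement, so the complement is their short-arc midpoint on the wheel.
Short-arc midpoint of 45° and 95°: 70°.
Base is 180° from the complement: 70 − 180 = -110 → -110 + 360 = 250°

250°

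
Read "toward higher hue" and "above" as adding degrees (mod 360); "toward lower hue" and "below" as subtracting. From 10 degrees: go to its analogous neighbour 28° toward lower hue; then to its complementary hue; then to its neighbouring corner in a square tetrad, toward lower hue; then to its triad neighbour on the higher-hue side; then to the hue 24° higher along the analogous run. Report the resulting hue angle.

216°

10 − 28 = -18 → -18 + 360 = 342°   (analog 28° ↓)
342 + 180 = 522 → 522 − 360 = 162°   (complement)
162 − 90 = 72°   (square ↓)
72 + 120 = 192°   (triadic ↑)
192 + 24 = 216°   (analog 24° ↑)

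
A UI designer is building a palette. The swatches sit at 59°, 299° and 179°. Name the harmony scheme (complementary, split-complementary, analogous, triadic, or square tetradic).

Sort the hues: 59°, 179°, 299°.
Successive gaps around the wheel: 120°, 120°, 120°.
Three hues equally spaced 120° apart form a triad.

triadic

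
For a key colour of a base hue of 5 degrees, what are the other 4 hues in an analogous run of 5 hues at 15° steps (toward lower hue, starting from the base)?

350°, 335°, 320°, 305°

Analogous hues sit every 15° along the wheel.
5 − 15 = -10 → -10 + 360 = 350°
5 − 30 = -25 → -25 + 360 = 335°
5 − 45 = -40 → -40 + 360 = 320°
5 − 60 = -55 → -55 + 360 = 305°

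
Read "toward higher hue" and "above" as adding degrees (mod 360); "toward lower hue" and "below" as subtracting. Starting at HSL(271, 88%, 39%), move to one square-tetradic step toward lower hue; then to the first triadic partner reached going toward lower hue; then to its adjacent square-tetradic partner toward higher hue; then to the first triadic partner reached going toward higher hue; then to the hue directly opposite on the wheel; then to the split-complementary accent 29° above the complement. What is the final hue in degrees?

square ↓ −90°: 271 − 90 = 181°
triadic ↓ −120°: 181 − 120 = 61°
square ↑ +90°: 61 + 90 = 151°
triadic ↑ +120°: 151 + 120 = 271°
complement +180°: 271 + 180 = 451 → 451 − 360 = 91°
split-comp 29° ↑ +209°: 91 + 209 = 300°

300°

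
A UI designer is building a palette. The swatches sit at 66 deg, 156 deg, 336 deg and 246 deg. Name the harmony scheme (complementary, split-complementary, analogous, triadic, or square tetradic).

square tetradic

Sort the hues: 66°, 156°, 246°, 336°.
Successive gaps around the wheel: 90°, 90°, 90°, 90°.
Four hues every 90° form a square tetradic scheme.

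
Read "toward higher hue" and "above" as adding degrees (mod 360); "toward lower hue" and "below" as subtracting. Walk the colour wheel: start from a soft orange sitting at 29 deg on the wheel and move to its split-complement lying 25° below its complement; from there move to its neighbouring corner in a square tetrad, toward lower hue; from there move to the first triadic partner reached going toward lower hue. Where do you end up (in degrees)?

split-comp 25° ↓ +155°: 29 + 155 = 184°
square ↓ −90°: 184 − 90 = 94°
triadic ↓ −120°: 94 − 120 = -26 → -26 + 360 = 334°

334°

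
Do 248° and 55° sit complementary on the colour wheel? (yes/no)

no

Angular distance: |248 − 55| = 193; shorter arc = 360 − 193 = 167°.
Complementary requires 180°.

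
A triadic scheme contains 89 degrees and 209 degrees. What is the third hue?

329°

A triad spaces three hues 120° apart.
The full set is {89°, 209°, 329°}.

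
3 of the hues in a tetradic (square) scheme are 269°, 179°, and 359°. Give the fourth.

89°

A square tetradic scheme places four hues every 90°.
The full set through 179° is {89°, 179°, 269°, 359°}.
Given {179°, 269°, 359°}, the missing hue is 89°.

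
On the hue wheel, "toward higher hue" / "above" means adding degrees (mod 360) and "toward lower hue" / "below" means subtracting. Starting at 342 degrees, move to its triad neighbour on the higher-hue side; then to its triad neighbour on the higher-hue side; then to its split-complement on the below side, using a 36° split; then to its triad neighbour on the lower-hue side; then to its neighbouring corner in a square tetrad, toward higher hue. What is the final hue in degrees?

+120° (triadic ↑): 342 + 120 = 462 → 462 − 360 = 102°
+120° (triadic ↑): 102 + 120 = 222°
+144° (split-comp 36° ↓): 222 + 144 = 366 → 366 − 360 = 6°
−120° (triadic ↓): 6 − 120 = -114 → -114 + 360 = 246°
+90° (square ↑): 246 + 90 = 336°

336°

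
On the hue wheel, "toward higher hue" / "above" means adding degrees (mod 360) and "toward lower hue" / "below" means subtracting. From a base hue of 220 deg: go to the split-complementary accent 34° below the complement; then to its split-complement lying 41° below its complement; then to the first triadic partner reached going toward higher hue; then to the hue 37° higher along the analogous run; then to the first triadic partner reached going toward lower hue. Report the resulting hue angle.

+146° (split-comp 34° ↓): 220 + 146 = 366 → 366 − 360 = 6°
+139° (split-comp 41° ↓): 6 + 139 = 145°
+120° (triadic ↑): 145 + 120 = 265°
+37° (analog 37° ↑): 265 + 37 = 302°
−120° (triadic ↓): 302 − 120 = 182°

182°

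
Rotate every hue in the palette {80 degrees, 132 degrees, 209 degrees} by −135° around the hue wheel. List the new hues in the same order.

80 − 135 = -55 → -55 + 360 = 305°
132 − 135 = -3 → -3 + 360 = 357°
209 − 135 = 74°

305°, 357°, 74°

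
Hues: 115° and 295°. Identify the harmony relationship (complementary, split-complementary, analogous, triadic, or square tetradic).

complementary

Sort the hues: 115°, 295°.
Successive gaps around the wheel: 180°, 180°.
Two hues 180° apart are complementary.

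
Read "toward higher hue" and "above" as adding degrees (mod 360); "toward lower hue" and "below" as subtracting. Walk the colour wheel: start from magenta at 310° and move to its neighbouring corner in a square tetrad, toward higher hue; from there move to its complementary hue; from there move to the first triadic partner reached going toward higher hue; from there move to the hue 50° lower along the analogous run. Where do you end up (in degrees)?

290°

+90° (square ↑): 310 + 90 = 400 → 400 − 360 = 40°
+180° (complement): 40 + 180 = 220°
+120° (triadic ↑): 220 + 120 = 340°
−50° (analog 50° ↓): 340 − 50 = 290°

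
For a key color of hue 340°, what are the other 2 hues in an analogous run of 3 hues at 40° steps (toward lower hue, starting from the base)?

Analogous hues sit every 40° along the wheel.
340 − 40 = 300°
340 − 80 = 260°

300° and 260°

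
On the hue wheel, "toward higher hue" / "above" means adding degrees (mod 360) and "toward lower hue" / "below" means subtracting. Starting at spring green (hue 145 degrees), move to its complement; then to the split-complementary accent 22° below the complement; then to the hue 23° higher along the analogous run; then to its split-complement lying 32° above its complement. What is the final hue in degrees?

358°

+180° (complement): 145 + 180 = 325°
+158° (split-comp 22° ↓): 325 + 158 = 483 → 483 − 360 = 123°
+23° (analog 23° ↑): 123 + 23 = 146°
+212° (split-comp 32° ↑): 146 + 212 = 358°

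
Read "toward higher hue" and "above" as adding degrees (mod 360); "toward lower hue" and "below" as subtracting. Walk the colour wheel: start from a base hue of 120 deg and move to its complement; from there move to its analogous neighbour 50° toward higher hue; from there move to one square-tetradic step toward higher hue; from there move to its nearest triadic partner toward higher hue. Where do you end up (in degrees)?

complement +180°: 120 + 180 = 300°
analog 50° ↑ +50°: 300 + 50 = 350°
square ↑ +90°: 350 + 90 = 440 → 440 − 360 = 80°
triadic ↑ +120°: 80 + 120 = 200°

200°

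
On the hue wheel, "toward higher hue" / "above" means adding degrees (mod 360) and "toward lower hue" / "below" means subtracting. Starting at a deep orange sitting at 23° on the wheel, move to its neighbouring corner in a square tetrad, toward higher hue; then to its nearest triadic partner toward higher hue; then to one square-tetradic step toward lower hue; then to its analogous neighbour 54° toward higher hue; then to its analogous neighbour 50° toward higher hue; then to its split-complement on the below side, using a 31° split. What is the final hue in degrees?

+90° (square ↑): 23 + 90 = 113°
+120° (triadic ↑): 113 + 120 = 233°
−90° (square ↓): 233 − 90 = 143°
+54° (analog 54° ↑): 143 + 54 = 197°
+50° (analog 50° ↑): 197 + 50 = 247°
+149° (split-comp 31° ↓): 247 + 149 = 396 → 396 − 360 = 36°

36°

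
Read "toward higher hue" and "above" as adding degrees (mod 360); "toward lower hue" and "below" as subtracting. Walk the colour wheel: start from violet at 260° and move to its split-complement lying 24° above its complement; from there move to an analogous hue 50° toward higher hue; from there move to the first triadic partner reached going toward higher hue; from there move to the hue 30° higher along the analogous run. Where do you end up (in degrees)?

304°

+204° (split-comp 24° ↑): 260 + 204 = 464 → 464 − 360 = 104°
+50° (analog 50° ↑): 104 + 50 = 154°
+120° (triadic ↑): 154 + 120 = 274°
+30° (analog 30° ↑): 274 + 30 = 304°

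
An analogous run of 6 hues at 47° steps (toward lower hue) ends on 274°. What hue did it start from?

149°

5 steps of 47° (toward lower hue) give a net shift of −235°.
Start = end − shift: 274 + 235 = 509 → 509 − 360 = 149°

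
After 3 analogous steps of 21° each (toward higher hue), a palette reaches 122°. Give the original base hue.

59°

3 steps of 21° (toward higher hue) give a net shift of +63°.
Start = end − shift: 122 − 63 = 59°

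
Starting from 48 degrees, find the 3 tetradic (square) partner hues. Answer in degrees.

138°, 228° and 318°

A square tetradic scheme places four hues every 90°.
48 + 90 = 138°
48 + 180 = 228°
48 + 270 = 318°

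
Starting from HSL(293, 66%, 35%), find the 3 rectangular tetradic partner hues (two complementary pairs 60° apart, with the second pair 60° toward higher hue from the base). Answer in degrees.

A rectangular tetradic uses two complementary pairs 60° apart: offsets 0°, 60°, 180°, 240°.
293 + 60 = 353°
293 + 180 = 473 → 473 − 360 = 113°
293 + 240 = 533 → 533 − 360 = 173°

353°, 113°, 173°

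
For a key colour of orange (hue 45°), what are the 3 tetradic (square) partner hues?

A square tetradic scheme places four hues every 90°.
45 + 90 = 135°
45 + 180 = 225°
45 + 270 = 315°

135°, 225°, 315°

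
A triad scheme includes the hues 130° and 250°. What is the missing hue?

A triad places three hues 120° apart.
The full set through 130° is {10°, 130°, 250°}.
Given {130°, 250°}, the missing hue is 10°.

10°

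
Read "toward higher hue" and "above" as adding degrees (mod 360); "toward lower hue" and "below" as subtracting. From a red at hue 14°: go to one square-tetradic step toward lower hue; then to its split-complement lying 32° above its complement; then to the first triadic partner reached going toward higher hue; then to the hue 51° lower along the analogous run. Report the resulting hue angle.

205°

−90° (square ↓): 14 − 90 = -76 → -76 + 360 = 284°
+212° (split-comp 32° ↑): 284 + 212 = 496 → 496 − 360 = 136°
+120° (triadic ↑): 136 + 120 = 256°
−51° (analog 51° ↓): 256 − 51 = 205°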